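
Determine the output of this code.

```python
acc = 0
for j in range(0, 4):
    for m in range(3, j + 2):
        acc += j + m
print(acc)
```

18

j=2,m=3: acc = 0+5 = 5
j=3,m=3: acc = 5+6 = 11
j=3,m=4: acc = 11+7 = 18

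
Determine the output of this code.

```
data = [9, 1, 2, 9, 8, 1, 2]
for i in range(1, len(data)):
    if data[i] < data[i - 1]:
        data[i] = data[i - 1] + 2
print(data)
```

[9, 11, 13, 15, 17, 19, 21]

i=1: 1<9, data[1] = 9+2 = 11 → [9, 11, 2, 9, 8, 1, 2]
i=2: 2<11, data[2] = 11+2 = 13 → [9, 11, 13, 9, 8, 1, 2]
i=3: 9<13, data[3] = 13+2 = 15 → [9, 11, 13, 15, 8, 1, 2]
i=4: 8<15, data[4] = 15+2 = 17 → [9, 11, 13, 15, 17, 1, 2]
i=5: 1<17, data[5] = 17+2 = 19 → [9, 11, 13, 15, 17, 19, 2]
i=6: 2<19, data[6] = 19+2 = 21 → [9, 11, 13, 15, 17, 19, 21]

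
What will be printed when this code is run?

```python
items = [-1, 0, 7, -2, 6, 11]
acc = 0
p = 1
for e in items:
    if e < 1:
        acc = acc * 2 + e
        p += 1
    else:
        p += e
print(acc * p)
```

e=-1: <1, acc = 0*2+(-1) = -1; p=2
e=0: <1, acc = (-1)*2+0 = -2; p=3
e=7: not <1; p=10
e=-2: <1, acc = (-2)*2+(-2) = -6; p=11
e=6: not <1; p=17
e=11: not <1; p=28
acc*p = (-6)*28 = -168

-168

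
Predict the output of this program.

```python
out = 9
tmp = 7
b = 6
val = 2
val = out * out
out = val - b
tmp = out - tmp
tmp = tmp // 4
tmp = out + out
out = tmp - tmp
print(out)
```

0

val = 9*9 = 81
out = 81-6 = 75
tmp = 75-7 = 68
tmp = 68//4 = 17
tmp = 75+75 = 150
out = 150-150 = 0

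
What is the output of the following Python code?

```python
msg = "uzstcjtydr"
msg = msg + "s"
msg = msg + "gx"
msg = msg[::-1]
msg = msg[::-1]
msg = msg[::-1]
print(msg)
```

xgsrdytjctszu

+ 's' → 'uzstcjtydrs'
+ 'gx' → 'uzstcjtydrsgx'
reverse → 'xgsrdytjctszu'
reverse → 'uzstcjtydrsgx'
reverse → 'xgsrdytjctszu'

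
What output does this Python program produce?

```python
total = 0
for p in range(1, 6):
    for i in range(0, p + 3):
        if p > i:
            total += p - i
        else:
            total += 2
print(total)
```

p=1,i=0: 1>0, total = 0+1 = 1
p=1,i=1: not 1>1, total = 1+2 = 3
p=1,i=2: not 1>2, total = 3+2 = 5
p=1,i=3: not 1>3, total = 5+2 = 7
p=2,i=0: 2>0, total = 7+2 = 9
p=2,i=1: 2>1, total = 9+1 = 10
p=2,i=2: not 2>2, total = 10+2 = 12
p=2,i=3: not 2>3, total = 12+2 = 14
p=2,i=4: not 2>4, total = 14+2 = 16
p=3,i=0: 3>0, total = 16+3 = 19
p=3,i=1: 3>1, total = 19+2 = 21
p=3,i=2: 3>2, total = 21+1 = 22
p=3,i=3: not 3>3, total = 22+2 = 24
p=3,i=4: not 3>4, total = 24+2 = 26
p=3,i=5: not 3>5, total = 26+2 = 28
p=4,i=0: 4>0, total = 28+4 = 32
p=4,i=1: 4>1, total = 32+3 = 35
p=4,i=2: 4>2, total = 35+2 = 37
p=4,i=3: 4>3, total = 37+1 = 38
p=4,i=4: not 4>4, total = 38+2 = 40
p=4,i=5: not 4>5, total = 40+2 = 42
p=4,i=6: not 4>6, total = 42+2 = 44
p=5,i=0: 5>0, total = 44+5 = 49
p=5,i=1: 5>1, total = 49+4 = 53
p=5,i=2: 5>2, total = 53+3 = 56
p=5,i=3: 5>3, total = 56+2 = 58
p=5,i=4: 5>4, total = 58+1 = 59
p=5,i=5: not 5>5, total = 59+2 = 61
p=5,i=6: not 5>6, total = 61+2 = 63
p=5,i=7: not 5>7, total = 63+2 = 65

65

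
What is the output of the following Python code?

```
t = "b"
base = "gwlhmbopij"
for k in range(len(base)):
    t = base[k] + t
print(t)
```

k=0: prepend 'g' → 'gb'
k=1: prepend 'w' → 'wgb'
k=2: prepend 'l' → 'lwgb'
k=3: prepend 'h' → 'hlwgb'
k=4: prepend 'm' → 'mhlwgb'
k=5: prepend 'b' → 'bmhlwgb'
k=6: prepend 'o' → 'obmhlwgb'
k=7: prepend 'p' → 'pobmhlwgb'
k=8: prepend 'i' → 'ipobmhlwgb'
k=9: prepend 'j' → 'jipobmhlwgb'

jipobmhlwgb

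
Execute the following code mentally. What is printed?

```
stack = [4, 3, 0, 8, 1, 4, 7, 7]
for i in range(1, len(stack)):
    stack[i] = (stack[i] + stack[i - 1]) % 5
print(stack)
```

i=1: stack[1] = (3+4)%5 = 2 → [4, 2, 0, 8, 1, 4, 7, 7]
i=2: stack[2] = (0+2)%5 = 2 → [4, 2, 2, 8, 1, 4, 7, 7]
i=3: stack[3] = (8+2)%5 = 0 → [4, 2, 2, 0, 1, 4, 7, 7]
i=4: stack[4] = (1+0)%5 = 1 → [4, 2, 2, 0, 1, 4, 7, 7]
i=5: stack[5] = (4+1)%5 = 0 → [4, 2, 2, 0, 1, 0, 7, 7]
i=6: stack[6] = (7+0)%5 = 2 → [4, 2, 2, 0, 1, 0, 2, 7]
i=7: stack[7] = (7+2)%5 = 4 → [4, 2, 2, 0, 1, 0, 2, 4]

[4, 2, 2, 0, 1, 0, 2, 4]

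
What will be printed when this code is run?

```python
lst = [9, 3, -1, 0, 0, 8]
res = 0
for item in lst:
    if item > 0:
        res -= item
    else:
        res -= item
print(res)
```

-19

item=9: >0, res = 0-9 = -9
item=3: >0, res = (-9)-3 = -12
item=-1: not >0, res = (-12)-(-1) = -11
item=0: not >0, res = (-11)-0 = -11
item=0: not >0, res = (-11)-0 = -11
item=8: >0, res = (-11)-8 = -19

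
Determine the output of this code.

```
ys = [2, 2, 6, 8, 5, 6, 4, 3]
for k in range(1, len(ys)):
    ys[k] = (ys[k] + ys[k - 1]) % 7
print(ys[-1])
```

1

k=1: ys[1] = (2+2)%7 = 4 → [2, 4, 6, 8, 5, 6, 4, 3]
k=2: ys[2] = (6+4)%7 = 3 → [2, 4, 3, 8, 5, 6, 4, 3]
k=3: ys[3] = (8+3)%7 = 4 → [2, 4, 3, 4, 5, 6, 4, 3]
k=4: ys[4] = (5+4)%7 = 2 → [2, 4, 3, 4, 2, 6, 4, 3]
k=5: ys[5] = (6+2)%7 = 1 → [2, 4, 3, 4, 2, 1, 4, 3]
k=6: ys[6] = (4+1)%7 = 5 → [2, 4, 3, 4, 2, 1, 5, 3]
k=7: ys[7] = (3+5)%7 = 1 → [2, 4, 3, 4, 2, 1, 5, 1]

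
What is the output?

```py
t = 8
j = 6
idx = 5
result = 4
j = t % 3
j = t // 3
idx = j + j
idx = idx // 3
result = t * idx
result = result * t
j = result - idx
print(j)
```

63

j = 8%3 = 2
j = 8//3 = 2
idx = 2+2 = 4
idx = 4//3 = 1
result = 8*1 = 8
result = 8*8 = 64
j = 64-1 = 63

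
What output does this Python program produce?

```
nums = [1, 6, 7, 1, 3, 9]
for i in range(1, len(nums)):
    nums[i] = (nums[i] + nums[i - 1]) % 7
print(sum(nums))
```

12

i=1: nums[1] = (6+1)%7 = 0 → [1, 0, 7, 1, 3, 9]
i=2: nums[2] = (7+0)%7 = 0 → [1, 0, 0, 1, 3, 9]
i=3: nums[3] = (1+0)%7 = 1 → [1, 0, 0, 1, 3, 9]
i=4: nums[4] = (3+1)%7 = 4 → [1, 0, 0, 1, 4, 9]
i=5: nums[5] = (9+4)%7 = 6 → [1, 0, 0, 1, 4, 6]
sum = 12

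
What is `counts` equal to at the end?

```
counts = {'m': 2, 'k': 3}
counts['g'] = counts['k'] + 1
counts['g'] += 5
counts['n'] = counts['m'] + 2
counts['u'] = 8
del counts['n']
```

{'m': 2, 'k': 3, 'g': 9, 'u': 8}

counts['g'] = counts['k']+1 = 4 → {'m': 2, 'k': 3, 'g': 4}
counts['g'] = 4+5 = 9 → {'m': 2, 'k': 3, 'g': 9}
counts['n'] = counts['m']+2 = 4 → {'m': 2, 'k': 3, 'g': 9, 'n': 4}
counts['u'] = 8 → {'m': 2, 'k': 3, 'g': 9, 'n': 4, 'u': 8}
del 'n' → {'m': 2, 'k': 3, 'g': 9, 'u': 8}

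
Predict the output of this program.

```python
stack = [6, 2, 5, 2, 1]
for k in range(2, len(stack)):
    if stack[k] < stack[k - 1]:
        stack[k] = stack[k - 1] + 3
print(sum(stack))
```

32

k=2: 5>=2, unchanged → [6, 2, 5, 2, 1]
k=3: 2<5, stack[3] = 5+3 = 8 → [6, 2, 5, 8, 1]
k=4: 1<8, stack[4] = 8+3 = 11 → [6, 2, 5, 8, 11]
sum = 32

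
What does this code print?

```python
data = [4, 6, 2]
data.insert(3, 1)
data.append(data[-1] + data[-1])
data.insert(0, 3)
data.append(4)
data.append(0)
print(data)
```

insert 1 at 3 → [4, 6, 2, 1]
append data[-1]+data[-1] = 1+1 = 2 → [4, 6, 2, 1, 2]
insert 3 at 0 → [3, 4, 6, 2, 1, 2]
append 4 → [3, 4, 6, 2, 1, 2, 4]
append 0 → [3, 4, 6, 2, 1, 2, 4, 0]

[3, 4, 6, 2, 1, 2, 4, 0]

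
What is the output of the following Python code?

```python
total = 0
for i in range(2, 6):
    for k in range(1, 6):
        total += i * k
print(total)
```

210

i=2,k=1: total = 0+2 = 2
i=2,k=2: total = 2+4 = 6
i=2,k=3: total = 6+6 = 12
i=2,k=4: total = 12+8 = 20
i=2,k=5: total = 20+10 = 30
i=3,k=1: total = 30+3 = 33
i=3,k=2: total = 33+6 = 39
i=3,k=3: total = 39+9 = 48
i=3,k=4: total = 48+12 = 60
i=3,k=5: total = 60+15 = 75
i=4,k=1: total = 75+4 = 79
i=4,k=2: total = 79+8 = 87
i=4,k=3: total = 87+12 = 99
i=4,k=4: total = 99+16 = 115
i=4,k=5: total = 115+20 = 135
i=5,k=1: total = 135+5 = 140
i=5,k=2: total = 140+10 = 150
i=5,k=3: total = 150+15 = 165
i=5,k=4: total = 165+20 = 185
i=5,k=5: total = 185+25 = 210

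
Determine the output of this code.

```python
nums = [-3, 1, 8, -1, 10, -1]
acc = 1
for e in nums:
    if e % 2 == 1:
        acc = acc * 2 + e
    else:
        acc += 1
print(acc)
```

-1

e=-3: odd, acc = 1*2+(-3) = -1
e=1: odd, acc = (-1)*2+1 = -1
e=8: not odd, acc = (-1)+1 = 0
e=-1: odd, acc = 0*2+(-1) = -1
e=10: not odd, acc = (-1)+1 = 0
e=-1: odd, acc = 0*2+(-1) = -1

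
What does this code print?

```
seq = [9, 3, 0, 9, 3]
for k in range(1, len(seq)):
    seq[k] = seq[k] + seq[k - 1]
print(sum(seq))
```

78

k=1: seq[1] = 3+9 = 12 → [9, 12, 0, 9, 3]
k=2: seq[2] = 0+12 = 12 → [9, 12, 12, 9, 3]
k=3: seq[3] = 9+12 = 21 → [9, 12, 12, 21, 3]
k=4: seq[4] = 3+21 = 24 → [9, 12, 12, 21, 24]
sum = 78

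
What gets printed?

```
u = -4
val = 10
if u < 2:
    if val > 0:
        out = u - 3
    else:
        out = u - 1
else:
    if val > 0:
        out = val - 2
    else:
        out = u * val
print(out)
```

u=-4, val=10
u < 2 is True; val > 0 is True
→ out = u - 3 = -7

-7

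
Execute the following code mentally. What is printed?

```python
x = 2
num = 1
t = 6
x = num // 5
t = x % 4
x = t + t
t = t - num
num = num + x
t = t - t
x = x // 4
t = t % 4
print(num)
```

1

x = 1//5 = 0
t = 0%4 = 0
x = 0+0 = 0
t = 0-1 = -1
num = 1+0 = 1
t = (-1)-(-1) = 0
x = 0//4 = 0
t = 0%4 = 0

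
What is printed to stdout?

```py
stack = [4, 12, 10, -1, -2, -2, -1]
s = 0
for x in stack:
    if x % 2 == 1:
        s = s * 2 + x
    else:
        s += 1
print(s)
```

x=4: not odd, s = 0+1 = 1
x=12: not odd, s = 1+1 = 2
x=10: not odd, s = 2+1 = 3
x=-1: odd, s = 3*2+(-1) = 5
x=-2: not odd, s = 5+1 = 6
x=-2: not odd, s = 6+1 = 7
x=-1: odd, s = 7*2+(-1) = 13

13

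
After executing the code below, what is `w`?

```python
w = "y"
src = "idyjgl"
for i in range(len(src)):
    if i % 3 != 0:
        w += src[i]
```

i=0: skip
i=1: add 'd' → 'yd'
i=2: add 'y' → 'ydy'
i=3: skip
i=4: add 'g' → 'ydyg'
i=5: add 'l' → 'ydygl'

'ydygl'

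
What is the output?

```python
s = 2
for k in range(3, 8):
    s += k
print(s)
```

k=3: s = 2+3 = 5
k=4: s = 5+4 = 9
k=5: s = 9+5 = 14
k=6: s = 14+6 = 20
k=7: s = 20+7 = 27

27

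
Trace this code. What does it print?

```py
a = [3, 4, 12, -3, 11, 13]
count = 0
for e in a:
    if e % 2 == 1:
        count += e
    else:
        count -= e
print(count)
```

e=3: odd, count = 0+3 = 3
e=4: not odd, count = 3-4 = -1
e=12: not odd, count = (-1)-12 = -13
e=-3: odd, count = (-13)+(-3) = -16
e=11: odd, count = (-16)+11 = -5
e=13: odd, count = (-5)+13 = 8

8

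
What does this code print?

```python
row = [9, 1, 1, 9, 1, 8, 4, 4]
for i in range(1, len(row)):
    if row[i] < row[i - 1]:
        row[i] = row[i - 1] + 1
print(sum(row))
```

i=1: 1<9, row[1] = 9+1 = 10 → [9, 10, 1, 9, 1, 8, 4, 4]
i=2: 1<10, row[2] = 10+1 = 11 → [9, 10, 11, 9, 1, 8, 4, 4]
i=3: 9<11, row[3] = 11+1 = 12 → [9, 10, 11, 12, 1, 8, 4, 4]
i=4: 1<12, row[4] = 12+1 = 13 → [9, 10, 11, 12, 13, 8, 4, 4]
i=5: 8<13, row[5] = 13+1 = 14 → [9, 10, 11, 12, 13, 14, 4, 4]
i=6: 4<14, row[6] = 14+1 = 15 → [9, 10, 11, 12, 13, 14, 15, 4]
i=7: 4<15, row[7] = 15+1 = 16 → [9, 10, 11, 12, 13, 14, 15, 16]
sum = 100

100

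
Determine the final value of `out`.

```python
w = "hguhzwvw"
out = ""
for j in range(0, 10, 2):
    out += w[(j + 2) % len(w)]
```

j=0: add w[2]='u' → 'u'
j=2: add w[4]='z' → 'uz'
j=4: add w[6]='v' → 'uzv'
j=6: add w[0]='h' → 'uzvh'
j=8: add w[2]='u' → 'uzvhu'

'uzvhu'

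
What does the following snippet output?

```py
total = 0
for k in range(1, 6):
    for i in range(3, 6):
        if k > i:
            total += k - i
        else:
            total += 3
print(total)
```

40

k=1,i=3: not 1>3, total = 0+3 = 3
k=1,i=4: not 1>4, total = 3+3 = 6
k=1,i=5: not 1>5, total = 6+3 = 9
k=2,i=3: not 2>3, total = 9+3 = 12
k=2,i=4: not 2>4, total = 12+3 = 15
k=2,i=5: not 2>5, total = 15+3 = 18
k=3,i=3: not 3>3, total = 18+3 = 21
k=3,i=4: not 3>4, total = 21+3 = 24
k=3,i=5: not 3>5, total = 24+3 = 27
k=4,i=3: 4>3, total = 27+1 = 28
k=4,i=4: not 4>4, total = 28+3 = 31
k=4,i=5: not 4>5, total = 31+3 = 34
k=5,i=3: 5>3, total = 34+2 = 36
k=5,i=4: 5>4, total = 36+1 = 37
k=5,i=5: not 5>5, total = 37+3 = 40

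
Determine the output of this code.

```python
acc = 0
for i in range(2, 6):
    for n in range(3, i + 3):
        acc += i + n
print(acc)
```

i=2,n=3: acc = 0+5 = 5
i=2,n=4: acc = 5+6 = 11
i=3,n=3: acc = 11+6 = 17
i=3,n=4: acc = 17+7 = 24
i=3,n=5: acc = 24+8 = 32
i=4,n=3: acc = 32+7 = 39
i=4,n=4: acc = 39+8 = 47
i=4,n=5: acc = 47+9 = 56
i=4,n=6: acc = 56+10 = 66
i=5,n=3: acc = 66+8 = 74
i=5,n=4: acc = 74+9 = 83
i=5,n=5: acc = 83+10 = 93
i=5,n=6: acc = 93+11 = 104
i=5,n=7: acc = 104+12 = 116

116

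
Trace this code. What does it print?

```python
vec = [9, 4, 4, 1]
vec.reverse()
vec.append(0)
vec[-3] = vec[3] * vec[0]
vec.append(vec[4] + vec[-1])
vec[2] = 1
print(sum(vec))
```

15

reverse → [1, 4, 4, 9]
append 0 → [1, 4, 4, 9, 0]
vec[-3] = vec[3]*vec[0] = 9*1 = 9 → [1, 4, 9, 9, 0]
append vec[4]+vec[-1] = 0+0 = 0 → [1, 4, 9, 9, 0, 0]
vec[2] = 1 → [1, 4, 1, 9, 0, 0]
sum = 15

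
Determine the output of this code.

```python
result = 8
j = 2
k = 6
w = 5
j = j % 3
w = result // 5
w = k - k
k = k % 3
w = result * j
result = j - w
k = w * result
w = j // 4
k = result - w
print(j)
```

2

j = 2%3 = 2
w = 8//5 = 1
w = 6-6 = 0
k = 6%3 = 0
w = 8*2 = 16
result = 2-16 = -14
k = 16*(-14) = -224
w = 2//4 = 0
k = (-14)-0 = -14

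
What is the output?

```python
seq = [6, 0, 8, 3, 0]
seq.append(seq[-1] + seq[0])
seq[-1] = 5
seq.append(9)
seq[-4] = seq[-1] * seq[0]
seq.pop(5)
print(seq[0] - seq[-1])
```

append seq[-1]+seq[0] = 0+6 = 6 → [6, 0, 8, 3, 0, 6]
seq[-1] = 5 → [6, 0, 8, 3, 0, 5]
append 9 → [6, 0, 8, 3, 0, 5, 9]
seq[-4] = seq[-1]*seq[0] = 9*6 = 54 → [6, 0, 8, 54, 0, 5, 9]
pop(5) removes 5 → [6, 0, 8, 54, 0, 9]
seq[0]-seq[-1] = 6-9 = -3

-3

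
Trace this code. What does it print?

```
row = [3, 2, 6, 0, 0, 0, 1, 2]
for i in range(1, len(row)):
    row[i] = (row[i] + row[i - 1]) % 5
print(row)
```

[3, 0, 1, 1, 1, 1, 2, 4]

i=1: row[1] = (2+3)%5 = 0 → [3, 0, 6, 0, 0, 0, 1, 2]
i=2: row[2] = (6+0)%5 = 1 → [3, 0, 1, 0, 0, 0, 1, 2]
i=3: row[3] = (0+1)%5 = 1 → [3, 0, 1, 1, 0, 0, 1, 2]
i=4: row[4] = (0+1)%5 = 1 → [3, 0, 1, 1, 1, 0, 1, 2]
i=5: row[5] = (0+1)%5 = 1 → [3, 0, 1, 1, 1, 1, 1, 2]
i=6: row[6] = (1+1)%5 = 2 → [3, 0, 1, 1, 1, 1, 2, 2]
i=7: row[7] = (2+2)%5 = 4 → [3, 0, 1, 1, 1, 1, 2, 4]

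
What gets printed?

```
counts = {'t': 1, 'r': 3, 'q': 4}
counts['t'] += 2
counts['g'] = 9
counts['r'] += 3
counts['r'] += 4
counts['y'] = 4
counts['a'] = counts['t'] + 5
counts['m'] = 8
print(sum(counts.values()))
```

46

counts['t'] = 1+2 = 3 → {'t': 3, 'r': 3, 'q': 4}
counts['g'] = 9 → {'t': 3, 'r': 3, 'q': 4, 'g': 9}
counts['r'] = 3+3 = 6 → {'t': 3, 'r': 6, 'q': 4, 'g': 9}
counts['r'] = 6+4 = 10 → {'t': 3, 'r': 10, 'q': 4, 'g': 9}
counts['y'] = 4 → {'t': 3, 'r': 10, 'q': 4, 'g': 9, 'y': 4}
counts['a'] = counts['t']+5 = 8 → {'t': 3, 'r': 10, 'q': 4, 'g': 9, 'y': 4, 'a': 8}
counts['m'] = 8 → {'t': 3, 'r': 10, 'q': 4, 'g': 9, 'y': 4, 'a': 8, 'm': 8}
sum of values = 46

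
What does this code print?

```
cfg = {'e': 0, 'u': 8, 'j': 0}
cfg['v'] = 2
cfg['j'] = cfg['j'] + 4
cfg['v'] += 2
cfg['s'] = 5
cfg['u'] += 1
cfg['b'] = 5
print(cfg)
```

cfg['v'] = 2 → {'e': 0, 'u': 8, 'j': 0, 'v': 2}
cfg['j'] = cfg['j']+4 = 4 → {'e': 0, 'u': 8, 'j': 4, 'v': 2}
cfg['v'] = 2+2 = 4 → {'e': 0, 'u': 8, 'j': 4, 'v': 4}
cfg['s'] = 5 → {'e': 0, 'u': 8, 'j': 4, 'v': 4, 's': 5}
cfg['u'] = 8+1 = 9 → {'e': 0, 'u': 9, 'j': 4, 'v': 4, 's': 5}
cfg['b'] = 5 → {'e': 0, 'u': 9, 'j': 4, 'v': 4, 's': 5, 'b': 5}

{'e': 0, 'u': 9, 'j': 4, 'v': 4, 's': 5, 'b': 5}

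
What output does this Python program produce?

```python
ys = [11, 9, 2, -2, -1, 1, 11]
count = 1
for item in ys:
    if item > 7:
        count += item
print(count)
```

32

item=11: >7, count = 1+11 = 12
item=9: >7, count = 12+9 = 21
item=2: not >7
item=-2: not >7
item=-1: not >7
item=1: not >7
item=11: >7, count = 21+11 = 32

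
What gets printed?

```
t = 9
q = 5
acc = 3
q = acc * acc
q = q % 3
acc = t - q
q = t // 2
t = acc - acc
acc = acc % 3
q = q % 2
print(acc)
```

q = 3*3 = 9
q = 9%3 = 0
acc = 9-0 = 9
q = 9//2 = 4
t = 9-9 = 0
acc = 9%3 = 0
q = 4%2 = 0

0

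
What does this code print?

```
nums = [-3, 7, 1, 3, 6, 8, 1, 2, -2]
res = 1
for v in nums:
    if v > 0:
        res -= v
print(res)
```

-27

v=-3: not >0
v=7: >0, res = 1-7 = -6
v=1: >0, res = (-6)-1 = -7
v=3: >0, res = (-7)-3 = -10
v=6: >0, res = (-10)-6 = -16
v=8: >0, res = (-16)-8 = -24
v=1: >0, res = (-24)-1 = -25
v=2: >0, res = (-25)-2 = -27
v=-2: not >0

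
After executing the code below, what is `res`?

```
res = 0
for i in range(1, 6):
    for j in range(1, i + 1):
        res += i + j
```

90

i=1,j=1: res = 0+2 = 2
i=2,j=1: res = 2+3 = 5
i=2,j=2: res = 5+4 = 9
i=3,j=1: res = 9+4 = 13
i=3,j=2: res = 13+5 = 18
i=3,j=3: res = 18+6 = 24
i=4,j=1: res = 24+5 = 29
i=4,j=2: res = 29+6 = 35
i=4,j=3: res = 35+7 = 42
i=4,j=4: res = 42+8 = 50
i=5,j=1: res = 50+6 = 56
i=5,j=2: res = 56+7 = 63
i=5,j=3: res = 63+8 = 71
i=5,j=4: res = 71+9 = 80
i=5,j=5: res = 80+10 = 90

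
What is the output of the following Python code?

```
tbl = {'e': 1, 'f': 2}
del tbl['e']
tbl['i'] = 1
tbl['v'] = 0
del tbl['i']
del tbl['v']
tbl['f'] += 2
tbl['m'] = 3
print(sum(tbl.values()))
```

del 'e' → {'f': 2}
tbl['i'] = 1 → {'f': 2, 'i': 1}
tbl['v'] = 0 → {'f': 2, 'i': 1, 'v': 0}
del 'i' → {'f': 2, 'v': 0}
del 'v' → {'f': 2}
tbl['f'] = 2+2 = 4 → {'f': 4}
tbl['m'] = 3 → {'f': 4, 'm': 3}
sum of values = 7

7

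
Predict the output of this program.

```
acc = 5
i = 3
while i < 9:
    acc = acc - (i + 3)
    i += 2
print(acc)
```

i=3: acc = 5-6 = -1
i=5: acc = (-1)-8 = -9
i=7: acc = (-9)-10 = -19

-19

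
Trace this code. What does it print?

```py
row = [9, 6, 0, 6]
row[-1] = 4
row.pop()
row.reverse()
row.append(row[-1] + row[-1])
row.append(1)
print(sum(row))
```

34

row[-1] = 4 → [9, 6, 0, 4]
pop() removes 4 → [9, 6, 0]
reverse → [0, 6, 9]
append row[-1]+row[-1] = 9+9 = 18 → [0, 6, 9, 18]
append 1 → [0, 6, 9, 18, 1]
sum = 34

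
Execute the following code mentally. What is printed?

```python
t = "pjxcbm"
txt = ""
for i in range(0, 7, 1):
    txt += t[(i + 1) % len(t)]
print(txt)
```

jxcbmpj

i=0: add t[1]='j' → 'j'
i=1: add t[2]='x' → 'jx'
i=2: add t[3]='c' → 'jxc'
i=3: add t[4]='b' → 'jxcb'
i=4: add t[5]='m' → 'jxcbm'
i=5: add t[0]='p' → 'jxcbmp'
i=6: add t[1]='j' → 'jxcbmpj'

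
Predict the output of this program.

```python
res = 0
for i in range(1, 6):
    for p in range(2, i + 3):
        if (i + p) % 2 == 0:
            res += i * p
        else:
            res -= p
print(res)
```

i=1,p=2: odd sum, res = 0-2 = -2
i=1,p=3: even sum, res = (-2)+3 = 1
i=2,p=2: even sum, res = 1+4 = 5
i=2,p=3: odd sum, res = 5-3 = 2
i=2,p=4: even sum, res = 2+8 = 10
i=3,p=2: odd sum, res = 10-2 = 8
i=3,p=3: even sum, res = 8+9 = 17
i=3,p=4: odd sum, res = 17-4 = 13
i=3,p=5: even sum, res = 13+15 = 28
i=4,p=2: even sum, res = 28+8 = 36
i=4,p=3: odd sum, res = 36-3 = 33
i=4,p=4: even sum, res = 33+16 = 49
i=4,p=5: odd sum, res = 49-5 = 44
i=4,p=6: even sum, res = 44+24 = 68
i=5,p=2: odd sum, res = 68-2 = 66
i=5,p=3: even sum, res = 66+15 = 81
i=5,p=4: odd sum, res = 81-4 = 77
i=5,p=5: even sum, res = 77+25 = 102
i=5,p=6: odd sum, res = 102-6 = 96
i=5,p=7: even sum, res = 96+35 = 131

131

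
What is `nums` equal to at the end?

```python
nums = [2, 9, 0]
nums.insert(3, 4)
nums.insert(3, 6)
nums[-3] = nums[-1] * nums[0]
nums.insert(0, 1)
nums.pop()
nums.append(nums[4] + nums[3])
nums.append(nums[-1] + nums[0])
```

insert 4 at 3 → [2, 9, 0, 4]
insert 6 at 3 → [2, 9, 0, 6, 4]
nums[-3] = nums[-1]*nums[0] = 4*2 = 8 → [2, 9, 8, 6, 4]
insert 1 at 0 → [1, 2, 9, 8, 6, 4]
pop() removes 4 → [1, 2, 9, 8, 6]
append nums[4]+nums[3] = 6+8 = 14 → [1, 2, 9, 8, 6, 14]
append nums[-1]+nums[0] = 14+1 = 15 → [1, 2, 9, 8, 6, 14, 15]

[1, 2, 9, 8, 6, 14, 15]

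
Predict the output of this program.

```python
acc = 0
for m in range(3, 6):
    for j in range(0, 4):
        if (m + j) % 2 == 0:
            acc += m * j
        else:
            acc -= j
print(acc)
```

32

m=3,j=0: odd sum, acc = 0-0 = 0
m=3,j=1: even sum, acc = 0+3 = 3
m=3,j=2: odd sum, acc = 3-2 = 1
m=3,j=3: even sum, acc = 1+9 = 10
m=4,j=0: even sum, acc = 10+0 = 10
m=4,j=1: odd sum, acc = 10-1 = 9
m=4,j=2: even sum, acc = 9+8 = 17
m=4,j=3: odd sum, acc = 17-3 = 14
m=5,j=0: odd sum, acc = 14-0 = 14
m=5,j=1: even sum, acc = 14+5 = 19
m=5,j=2: odd sum, acc = 19-2 = 17
m=5,j=3: even sum, acc = 17+15 = 32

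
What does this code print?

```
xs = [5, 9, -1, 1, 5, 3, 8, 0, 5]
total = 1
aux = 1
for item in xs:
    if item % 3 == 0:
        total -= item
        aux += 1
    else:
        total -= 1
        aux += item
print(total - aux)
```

-44

item=5: not %3==0, total = 1-1 = 0; aux=6
item=9: %3==0, total = 0-9 = -9; aux=7
item=-1: not %3==0, total = (-9)-1 = -10; aux=6
item=1: not %3==0, total = (-10)-1 = -11; aux=7
item=5: not %3==0, total = (-11)-1 = -12; aux=12
item=3: %3==0, total = (-12)-3 = -15; aux=13
item=8: not %3==0, total = (-15)-1 = -16; aux=21
item=0: %3==0, total = (-16)-0 = -16; aux=22
item=5: not %3==0, total = (-16)-1 = -17; aux=27
total-aux = (-17)-27 = -44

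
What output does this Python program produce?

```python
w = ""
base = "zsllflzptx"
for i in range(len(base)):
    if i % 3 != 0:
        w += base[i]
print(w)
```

i=0: skip
i=1: add 's' → 's'
i=2: add 'l' → 'sl'
i=3: skip
i=4: add 'f' → 'slf'
i=5: add 'l' → 'slfl'
i=6: skip
i=7: add 'p' → 'slflp'
i=8: add 't' → 'slflpt'
i=9: skip

slflpt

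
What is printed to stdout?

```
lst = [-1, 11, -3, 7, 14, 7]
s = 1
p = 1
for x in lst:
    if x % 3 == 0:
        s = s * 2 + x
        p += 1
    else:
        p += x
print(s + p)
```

39

x=-1: not %3==0; p=0
x=11: not %3==0; p=11
x=-3: %3==0, s = 1*2+(-3) = -1; p=12
x=7: not %3==0; p=19
x=14: not %3==0; p=33
x=7: not %3==0; p=40
s+p = (-1)+40 = 39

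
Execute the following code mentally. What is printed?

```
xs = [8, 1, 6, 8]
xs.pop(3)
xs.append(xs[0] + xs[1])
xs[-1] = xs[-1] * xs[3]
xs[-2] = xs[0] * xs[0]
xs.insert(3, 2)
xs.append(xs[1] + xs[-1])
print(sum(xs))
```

238

pop(3) removes 8 → [8, 1, 6]
append xs[0]+xs[1] = 8+1 = 9 → [8, 1, 6, 9]
xs[-1] = xs[-1]*xs[3] = 9*9 = 81 → [8, 1, 6, 81]
xs[-2] = xs[0]*xs[0] = 8*8 = 64 → [8, 1, 64, 81]
insert 2 at 3 → [8, 1, 64, 2, 81]
append xs[1]+xs[-1] = 1+81 = 82 → [8, 1, 64, 2, 81, 82]
sum = 238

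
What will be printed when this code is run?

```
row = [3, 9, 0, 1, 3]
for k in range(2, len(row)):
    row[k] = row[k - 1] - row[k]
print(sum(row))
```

34

k=2: row[2] = 9-0 = 9 → [3, 9, 9, 1, 3]
k=3: row[3] = 9-1 = 8 → [3, 9, 9, 8, 3]
k=4: row[4] = 8-3 = 5 → [3, 9, 9, 8, 5]
sum = 34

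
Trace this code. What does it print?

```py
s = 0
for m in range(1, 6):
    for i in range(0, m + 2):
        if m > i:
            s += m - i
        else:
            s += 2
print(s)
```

55

m=1,i=0: 1>0, s = 0+1 = 1
m=1,i=1: not 1>1, s = 1+2 = 3
m=1,i=2: not 1>2, s = 3+2 = 5
m=2,i=0: 2>0, s = 5+2 = 7
m=2,i=1: 2>1, s = 7+1 = 8
m=2,i=2: not 2>2, s = 8+2 = 10
m=2,i=3: not 2>3, s = 10+2 = 12
m=3,i=0: 3>0, s = 12+3 = 15
m=3,i=1: 3>1, s = 15+2 = 17
m=3,i=2: 3>2, s = 17+1 = 18
m=3,i=3: not 3>3, s = 18+2 = 20
m=3,i=4: not 3>4, s = 20+2 = 22
m=4,i=0: 4>0, s = 22+4 = 26
m=4,i=1: 4>1, s = 26+3 = 29
m=4,i=2: 4>2, s = 29+2 = 31
m=4,i=3: 4>3, s = 31+1 = 32
m=4,i=4: not 4>4, s = 32+2 = 34
m=4,i=5: not 4>5, s = 34+2 = 36
m=5,i=0: 5>0, s = 36+5 = 41
m=5,i=1: 5>1, s = 41+4 = 45
m=5,i=2: 5>2, s = 45+3 = 48
m=5,i=3: 5>3, s = 48+2 = 50
m=5,i=4: 5>4, s = 50+1 = 51
m=5,i=5: not 5>5, s = 51+2 = 53
m=5,i=6: not 5>6, s = 53+2 = 55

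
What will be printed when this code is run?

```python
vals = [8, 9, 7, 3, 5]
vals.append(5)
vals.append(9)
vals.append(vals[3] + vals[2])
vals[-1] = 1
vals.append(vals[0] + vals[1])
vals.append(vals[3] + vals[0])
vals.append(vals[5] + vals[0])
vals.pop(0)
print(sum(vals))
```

80

append 5 → [8, 9, 7, 3, 5, 5]
append 9 → [8, 9, 7, 3, 5, 5, 9]
append vals[3]+vals[2] = 3+7 = 10 → [8, 9, 7, 3, 5, 5, 9, 10]
vals[-1] = 1 → [8, 9, 7, 3, 5, 5, 9, 1]
append vals[0]+vals[1] = 8+9 = 17 → [8, 9, 7, 3, 5, 5, 9, 1, 17]
append vals[3]+vals[0] = 3+8 = 11 → [8, 9, 7, 3, 5, 5, 9, 1, 17, 11]
append vals[5]+vals[0] = 5+8 = 13 → [8, 9, 7, 3, 5, 5, 9, 1, 17, 11, 13]
pop(0) removes 8 → [9, 7, 3, 5, 5, 9, 1, 17, 11, 13]
sum = 80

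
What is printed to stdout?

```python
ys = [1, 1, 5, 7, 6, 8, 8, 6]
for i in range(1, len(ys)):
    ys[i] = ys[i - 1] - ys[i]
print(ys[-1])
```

-40

i=1: ys[1] = 1-1 = 0 → [1, 0, 5, 7, 6, 8, 8, 6]
i=2: ys[2] = 0-5 = -5 → [1, 0, -5, 7, 6, 8, 8, 6]
i=3: ys[3] = (-5)-7 = -12 → [1, 0, -5, -12, 6, 8, 8, 6]
i=4: ys[4] = (-12)-6 = -18 → [1, 0, -5, -12, -18, 8, 8, 6]
i=5: ys[5] = (-18)-8 = -26 → [1, 0, -5, -12, -18, -26, 8, 6]
i=6: ys[6] = (-26)-8 = -34 → [1, 0, -5, -12, -18, -26, -34, 6]
i=7: ys[7] = (-34)-6 = -40 → [1, 0, -5, -12, -18, -26, -34, -40]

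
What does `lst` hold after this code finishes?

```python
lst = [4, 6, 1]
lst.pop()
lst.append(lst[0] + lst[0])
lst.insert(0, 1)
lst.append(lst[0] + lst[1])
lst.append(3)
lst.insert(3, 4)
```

[1, 4, 6, 4, 8, 5, 3]

pop() removes 1 → [4, 6]
append lst[0]+lst[0] = 4+4 = 8 → [4, 6, 8]
insert 1 at 0 → [1, 4, 6, 8]
append lst[0]+lst[1] = 1+4 = 5 → [1, 4, 6, 8, 5]
append 3 → [1, 4, 6, 8, 5, 3]
insert 4 at 3 → [1, 4, 6, 4, 8, 5, 3]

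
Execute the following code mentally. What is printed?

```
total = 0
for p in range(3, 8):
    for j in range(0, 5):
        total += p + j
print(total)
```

p=3,j=0: total = 0+3 = 3
p=3,j=1: total = 3+4 = 7
p=3,j=2: total = 7+5 = 12
p=3,j=3: total = 12+6 = 18
p=3,j=4: total = 18+7 = 25
p=4,j=0: total = 25+4 = 29
p=4,j=1: total = 29+5 = 34
p=4,j=2: total = 34+6 = 40
p=4,j=3: total = 40+7 = 47
p=4,j=4: total = 47+8 = 55
p=5,j=0: total = 55+5 = 60
p=5,j=1: total = 60+6 = 66
p=5,j=2: total = 66+7 = 73
p=5,j=3: total = 73+8 = 81
p=5,j=4: total = 81+9 = 90
p=6,j=0: total = 90+6 = 96
p=6,j=1: total = 96+7 = 103
p=6,j=2: total = 103+8 = 111
p=6,j=3: total = 111+9 = 120
p=6,j=4: total = 120+10 = 130
p=7,j=0: total = 130+7 = 137
p=7,j=1: total = 137+8 = 145
p=7,j=2: total = 145+9 = 154
p=7,j=3: total = 154+10 = 164
p=7,j=4: total = 164+11 = 175

175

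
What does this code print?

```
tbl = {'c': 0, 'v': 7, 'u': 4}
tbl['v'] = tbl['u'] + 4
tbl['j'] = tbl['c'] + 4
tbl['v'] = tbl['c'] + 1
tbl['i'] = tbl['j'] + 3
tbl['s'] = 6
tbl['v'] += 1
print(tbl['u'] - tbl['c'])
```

tbl['v'] = tbl['u']+4 = 8 → {'c': 0, 'v': 8, 'u': 4}
tbl['j'] = tbl['c']+4 = 4 → {'c': 0, 'v': 8, 'u': 4, 'j': 4}
tbl['v'] = tbl['c']+1 = 1 → {'c': 0, 'v': 1, 'u': 4, 'j': 4}
tbl['i'] = tbl['j']+3 = 7 → {'c': 0, 'v': 1, 'u': 4, 'j': 4, 'i': 7}
tbl['s'] = 6 → {'c': 0, 'v': 1, 'u': 4, 'j': 4, 'i': 7, 's': 6}
tbl['v'] = 1+1 = 2 → {'c': 0, 'v': 2, 'u': 4, 'j': 4, 'i': 7, 's': 6}
tbl['u']-tbl['c'] = 4-0 = 4

4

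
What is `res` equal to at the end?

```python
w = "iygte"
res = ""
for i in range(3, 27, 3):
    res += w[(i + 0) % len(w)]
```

i=3: add w[3]='t' → 't'
i=6: add w[1]='y' → 'ty'
i=9: add w[4]='e' → 'tye'
i=12: add w[2]='g' → 'tyeg'
i=15: add w[0]='i' → 'tyegi'
i=18: add w[3]='t' → 'tyegit'
i=21: add w[1]='y' → 'tyegity'
i=24: add w[4]='e' → 'tyegitye'

'tyegitye'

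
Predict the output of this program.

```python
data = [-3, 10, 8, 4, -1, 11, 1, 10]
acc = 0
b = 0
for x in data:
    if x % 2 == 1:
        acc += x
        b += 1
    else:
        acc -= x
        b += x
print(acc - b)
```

x=-3: odd, acc = 0+(-3) = -3; b=1
x=10: not odd, acc = (-3)-10 = -13; b=11
x=8: not odd, acc = (-13)-8 = -21; b=19
x=4: not odd, acc = (-21)-4 = -25; b=23
x=-1: odd, acc = (-25)+(-1) = -26; b=24
x=11: odd, acc = (-26)+11 = -15; b=25
x=1: odd, acc = (-15)+1 = -14; b=26
x=10: not odd, acc = (-14)-10 = -24; b=36
acc-b = (-24)-36 = -60

-60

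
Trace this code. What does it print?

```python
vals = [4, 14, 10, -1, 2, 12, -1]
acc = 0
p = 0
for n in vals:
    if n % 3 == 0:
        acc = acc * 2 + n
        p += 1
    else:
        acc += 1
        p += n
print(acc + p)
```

n=4: not %3==0, acc = 0+1 = 1; p=4
n=14: not %3==0, acc = 1+1 = 2; p=18
n=10: not %3==0, acc = 2+1 = 3; p=28
n=-1: not %3==0, acc = 3+1 = 4; p=27
n=2: not %3==0, acc = 4+1 = 5; p=29
n=12: %3==0, acc = 5*2+12 = 22; p=30
n=-1: not %3==0, acc = 22+1 = 23; p=29
acc+p = 23+29 = 52

52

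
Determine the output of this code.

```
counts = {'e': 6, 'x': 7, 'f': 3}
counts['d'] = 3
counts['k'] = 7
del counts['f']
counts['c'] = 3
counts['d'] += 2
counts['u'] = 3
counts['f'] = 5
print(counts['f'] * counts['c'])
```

counts['d'] = 3 → {'e': 6, 'x': 7, 'f': 3, 'd': 3}
counts['k'] = 7 → {'e': 6, 'x': 7, 'f': 3, 'd': 3, 'k': 7}
del 'f' → {'e': 6, 'x': 7, 'd': 3, 'k': 7}
counts['c'] = 3 → {'e': 6, 'x': 7, 'd': 3, 'k': 7, 'c': 3}
counts['d'] = 3+2 = 5 → {'e': 6, 'x': 7, 'd': 5, 'k': 7, 'c': 3}
counts['u'] = 3 → {'e': 6, 'x': 7, 'd': 5, 'k': 7, 'c': 3, 'u': 3}
counts['f'] = 5 → {'e': 6, 'x': 7, 'd': 5, 'k': 7, 'c': 3, 'u': 3, 'f': 5}
counts['f']*counts['c'] = 5*3 = 15

15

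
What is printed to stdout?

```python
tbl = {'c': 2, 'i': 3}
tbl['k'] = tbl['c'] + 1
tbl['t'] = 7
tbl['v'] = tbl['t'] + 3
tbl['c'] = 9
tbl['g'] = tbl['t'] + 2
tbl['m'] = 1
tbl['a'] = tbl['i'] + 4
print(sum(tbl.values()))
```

49

tbl['k'] = tbl['c']+1 = 3 → {'c': 2, 'i': 3, 'k': 3}
tbl['t'] = 7 → {'c': 2, 'i': 3, 'k': 3, 't': 7}
tbl['v'] = tbl['t']+3 = 10 → {'c': 2, 'i': 3, 'k': 3, 't': 7, 'v': 10}
tbl['c'] = 9 → {'c': 9, 'i': 3, 'k': 3, 't': 7, 'v': 10}
tbl['g'] = tbl['t']+2 = 9 → {'c': 9, 'i': 3, 'k': 3, 't': 7, 'v': 10, 'g': 9}
tbl['m'] = 1 → {'c': 9, 'i': 3, 'k': 3, 't': 7, 'v': 10, 'g': 9, 'm': 1}
tbl['a'] = tbl['i']+4 = 7 → {'c': 9, 'i': 3, 'k': 3, 't': 7, 'v': 10, 'g': 9, 'm': 1, 'a': 7}
sum of values = 49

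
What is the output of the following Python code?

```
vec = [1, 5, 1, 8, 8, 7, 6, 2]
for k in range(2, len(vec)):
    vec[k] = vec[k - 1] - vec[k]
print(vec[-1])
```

-27

k=2: vec[2] = 5-1 = 4 → [1, 5, 4, 8, 8, 7, 6, 2]
k=3: vec[3] = 4-8 = -4 → [1, 5, 4, -4, 8, 7, 6, 2]
k=4: vec[4] = (-4)-8 = -12 → [1, 5, 4, -4, -12, 7, 6, 2]
k=5: vec[5] = (-12)-7 = -19 → [1, 5, 4, -4, -12, -19, 6, 2]
k=6: vec[6] = (-19)-6 = -25 → [1, 5, 4, -4, -12, -19, -25, 2]
k=7: vec[7] = (-25)-2 = -27 → [1, 5, 4, -4, -12, -19, -25, -27]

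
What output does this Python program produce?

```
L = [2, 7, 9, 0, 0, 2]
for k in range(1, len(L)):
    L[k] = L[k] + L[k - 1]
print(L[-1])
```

20

k=1: L[1] = 7+2 = 9 → [2, 9, 9, 0, 0, 2]
k=2: L[2] = 9+9 = 18 → [2, 9, 18, 0, 0, 2]
k=3: L[3] = 0+18 = 18 → [2, 9, 18, 18, 0, 2]
k=4: L[4] = 0+18 = 18 → [2, 9, 18, 18, 18, 2]
k=5: L[5] = 2+18 = 20 → [2, 9, 18, 18, 18, 20]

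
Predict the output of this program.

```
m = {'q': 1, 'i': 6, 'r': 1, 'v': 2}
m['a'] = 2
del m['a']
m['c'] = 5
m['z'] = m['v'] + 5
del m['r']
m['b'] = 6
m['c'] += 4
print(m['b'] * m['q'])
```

m['a'] = 2 → {'q': 1, 'i': 6, 'r': 1, 'v': 2, 'a': 2}
del 'a' → {'q': 1, 'i': 6, 'r': 1, 'v': 2}
m['c'] = 5 → {'q': 1, 'i': 6, 'r': 1, 'v': 2, 'c': 5}
m['z'] = m['v']+5 = 7 → {'q': 1, 'i': 6, 'r': 1, 'v': 2, 'c': 5, 'z': 7}
del 'r' → {'q': 1, 'i': 6, 'v': 2, 'c': 5, 'z': 7}
m['b'] = 6 → {'q': 1, 'i': 6, 'v': 2, 'c': 5, 'z': 7, 'b': 6}
m['c'] = 5+4 = 9 → {'q': 1, 'i': 6, 'v': 2, 'c': 9, 'z': 7, 'b': 6}
m['b']*m['q'] = 6*1 = 6

6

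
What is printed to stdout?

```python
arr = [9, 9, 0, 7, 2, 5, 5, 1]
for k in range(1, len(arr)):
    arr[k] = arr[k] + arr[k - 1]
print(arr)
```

k=1: arr[1] = 9+9 = 18 → [9, 18, 0, 7, 2, 5, 5, 1]
k=2: arr[2] = 0+18 = 18 → [9, 18, 18, 7, 2, 5, 5, 1]
k=3: arr[3] = 7+18 = 25 → [9, 18, 18, 25, 2, 5, 5, 1]
k=4: arr[4] = 2+25 = 27 → [9, 18, 18, 25, 27, 5, 5, 1]
k=5: arr[5] = 5+27 = 32 → [9, 18, 18, 25, 27, 32, 5, 1]
k=6: arr[6] = 5+32 = 37 → [9, 18, 18, 25, 27, 32, 37, 1]
k=7: arr[7] = 1+37 = 38 → [9, 18, 18, 25, 27, 32, 37, 38]

[9, 18, 18, 25, 27, 32, 37, 38]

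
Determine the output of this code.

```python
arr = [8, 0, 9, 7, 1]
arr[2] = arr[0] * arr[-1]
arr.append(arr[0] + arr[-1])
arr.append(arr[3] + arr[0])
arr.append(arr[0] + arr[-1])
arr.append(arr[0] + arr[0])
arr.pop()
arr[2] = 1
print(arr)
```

arr[2] = arr[0]*arr[-1] = 8*1 = 8 → [8, 0, 8, 7, 1]
append arr[0]+arr[-1] = 8+1 = 9 → [8, 0, 8, 7, 1, 9]
append arr[3]+arr[0] = 7+8 = 15 → [8, 0, 8, 7, 1, 9, 15]
append arr[0]+arr[-1] = 8+15 = 23 → [8, 0, 8, 7, 1, 9, 15, 23]
append arr[0]+arr[0] = 8+8 = 16 → [8, 0, 8, 7, 1, 9, 15, 23, 16]
pop() removes 16 → [8, 0, 8, 7, 1, 9, 15, 23]
arr[2] = 1 → [8, 0, 1, 7, 1, 9, 15, 23]

[8, 0, 1, 7, 1, 9, 15, 23]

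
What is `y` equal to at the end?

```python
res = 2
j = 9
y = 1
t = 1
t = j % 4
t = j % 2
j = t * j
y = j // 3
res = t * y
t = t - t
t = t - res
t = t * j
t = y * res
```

3

t = 9%4 = 1
t = 9%2 = 1
j = 1*9 = 9
y = 9//3 = 3
res = 1*3 = 3
t = 1-1 = 0
t = 0-3 = -3
t = (-3)*9 = -27
t = 3*3 = 9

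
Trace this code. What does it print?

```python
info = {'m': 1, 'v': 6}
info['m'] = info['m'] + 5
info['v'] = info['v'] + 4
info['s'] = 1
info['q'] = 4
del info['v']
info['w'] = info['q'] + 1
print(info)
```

info['m'] = info['m']+5 = 6 → {'m': 6, 'v': 6}
info['v'] = info['v']+4 = 10 → {'m': 6, 'v': 10}
info['s'] = 1 → {'m': 6, 'v': 10, 's': 1}
info['q'] = 4 → {'m': 6, 'v': 10, 's': 1, 'q': 4}
del 'v' → {'m': 6, 's': 1, 'q': 4}
info['w'] = info['q']+1 = 5 → {'m': 6, 's': 1, 'q': 4, 'w': 5}

{'m': 6, 's': 1, 'q': 4, 'w': 5}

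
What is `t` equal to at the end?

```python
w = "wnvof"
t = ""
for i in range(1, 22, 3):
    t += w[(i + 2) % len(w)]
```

'onfvwon'

i=1: add w[3]='o' → 'o'
i=4: add w[1]='n' → 'on'
i=7: add w[4]='f' → 'onf'
i=10: add w[2]='v' → 'onfv'
i=13: add w[0]='w' → 'onfvw'
i=16: add w[3]='o' → 'onfvwo'
i=19: add w[1]='n' → 'onfvwon'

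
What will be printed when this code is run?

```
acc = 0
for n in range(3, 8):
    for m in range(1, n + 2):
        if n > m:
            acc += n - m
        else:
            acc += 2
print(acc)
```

75

n=3,m=1: 3>1, acc = 0+2 = 2
n=3,m=2: 3>2, acc = 2+1 = 3
n=3,m=3: not 3>3, acc = 3+2 = 5
n=3,m=4: not 3>4, acc = 5+2 = 7
n=4,m=1: 4>1, acc = 7+3 = 10
n=4,m=2: 4>2, acc = 10+2 = 12
n=4,m=3: 4>3, acc = 12+1 = 13
n=4,m=4: not 4>4, acc = 13+2 = 15
n=4,m=5: not 4>5, acc = 15+2 = 17
n=5,m=1: 5>1, acc = 17+4 = 21
n=5,m=2: 5>2, acc = 21+3 = 24
n=5,m=3: 5>3, acc = 24+2 = 26
n=5,m=4: 5>4, acc = 26+1 = 27
n=5,m=5: not 5>5, acc = 27+2 = 29
n=5,m=6: not 5>6, acc = 29+2 = 31
n=6,m=1: 6>1, acc = 31+5 = 36
n=6,m=2: 6>2, acc = 36+4 = 40
n=6,m=3: 6>3, acc = 40+3 = 43
n=6,m=4: 6>4, acc = 43+2 = 45
n=6,m=5: 6>5, acc = 45+1 = 46
n=6,m=6: not 6>6, acc = 46+2 = 48
n=6,m=7: not 6>7, acc = 48+2 = 50
n=7,m=1: 7>1, acc = 50+6 = 56
n=7,m=2: 7>2, acc = 56+5 = 61
n=7,m=3: 7>3, acc = 61+4 = 65
n=7,m=4: 7>4, acc = 65+3 = 68
n=7,m=5: 7>5, acc = 68+2 = 70
n=7,m=6: 7>6, acc = 70+1 = 71
n=7,m=7: not 7>7, acc = 71+2 = 73
n=7,m=8: not 7>8, acc = 73+2 = 75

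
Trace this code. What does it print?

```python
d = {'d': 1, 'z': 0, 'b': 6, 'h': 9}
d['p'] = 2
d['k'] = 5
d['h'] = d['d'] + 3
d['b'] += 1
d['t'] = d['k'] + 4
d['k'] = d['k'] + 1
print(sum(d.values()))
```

29

d['p'] = 2 → {'d': 1, 'z': 0, 'b': 6, 'h': 9, 'p': 2}
d['k'] = 5 → {'d': 1, 'z': 0, 'b': 6, 'h': 9, 'p': 2, 'k': 5}
d['h'] = d['d']+3 = 4 → {'d': 1, 'z': 0, 'b': 6, 'h': 4, 'p': 2, 'k': 5}
d['b'] = 6+1 = 7 → {'d': 1, 'z': 0, 'b': 7, 'h': 4, 'p': 2, 'k': 5}
d['t'] = d['k']+4 = 9 → {'d': 1, 'z': 0, 'b': 7, 'h': 4, 'p': 2, 'k': 5, 't': 9}
d['k'] = d['k']+1 = 6 → {'d': 1, 'z': 0, 'b': 7, 'h': 4, 'p': 2, 'k': 6, 't': 9}
sum of values = 29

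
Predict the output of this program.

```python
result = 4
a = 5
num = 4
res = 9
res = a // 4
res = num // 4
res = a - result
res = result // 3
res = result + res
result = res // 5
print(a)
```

5

res = 5//4 = 1
res = 4//4 = 1
res = 5-4 = 1
res = 4//3 = 1
res = 4+1 = 5
result = 5//5 = 1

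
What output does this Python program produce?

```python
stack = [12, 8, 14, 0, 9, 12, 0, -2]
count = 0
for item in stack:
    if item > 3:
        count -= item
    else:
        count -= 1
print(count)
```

-58

item=12: >3, count = 0-12 = -12
item=8: >3, count = (-12)-8 = -20
item=14: >3, count = (-20)-14 = -34
item=0: not >3, count = (-34)-1 = -35
item=9: >3, count = (-35)-9 = -44
item=12: >3, count = (-44)-12 = -56
item=0: not >3, count = (-56)-1 = -57
item=-2: not >3, count = (-57)-1 = -58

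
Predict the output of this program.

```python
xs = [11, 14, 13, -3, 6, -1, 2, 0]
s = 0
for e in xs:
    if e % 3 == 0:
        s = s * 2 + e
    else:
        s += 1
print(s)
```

28

e=11: not %3==0, s = 0+1 = 1
e=14: not %3==0, s = 1+1 = 2
e=13: not %3==0, s = 2+1 = 3
e=-3: %3==0, s = 3*2+(-3) = 3
e=6: %3==0, s = 3*2+6 = 12
e=-1: not %3==0, s = 12+1 = 13
e=2: not %3==0, s = 13+1 = 14
e=0: %3==0, s = 14*2+0 = 28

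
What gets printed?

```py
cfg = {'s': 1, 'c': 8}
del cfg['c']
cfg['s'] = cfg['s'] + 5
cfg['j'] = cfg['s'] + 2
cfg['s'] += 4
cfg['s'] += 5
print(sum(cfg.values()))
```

del 'c' → {'s': 1}
cfg['s'] = cfg['s']+5 = 6 → {'s': 6}
cfg['j'] = cfg['s']+2 = 8 → {'s': 6, 'j': 8}
cfg['s'] = 6+4 = 10 → {'s': 10, 'j': 8}
cfg['s'] = 10+5 = 15 → {'s': 15, 'j': 8}
sum of values = 23

23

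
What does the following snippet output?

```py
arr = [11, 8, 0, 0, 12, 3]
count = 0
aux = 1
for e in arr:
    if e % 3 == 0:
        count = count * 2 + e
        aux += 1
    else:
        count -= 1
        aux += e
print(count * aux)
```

-120

e=11: not %3==0, count = 0-1 = -1; aux=12
e=8: not %3==0, count = (-1)-1 = -2; aux=20
e=0: %3==0, count = (-2)*2+0 = -4; aux=21
e=0: %3==0, count = (-4)*2+0 = -8; aux=22
e=12: %3==0, count = (-8)*2+12 = -4; aux=23
e=3: %3==0, count = (-4)*2+3 = -5; aux=24
count*aux = (-5)*24 = -120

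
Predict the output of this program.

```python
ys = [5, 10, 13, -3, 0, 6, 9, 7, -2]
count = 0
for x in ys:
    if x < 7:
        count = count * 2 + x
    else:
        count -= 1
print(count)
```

x=5: <7, count = 0*2+5 = 5
x=10: not <7, count = 5-1 = 4
x=13: not <7, count = 4-1 = 3
x=-3: <7, count = 3*2+(-3) = 3
x=0: <7, count = 3*2+0 = 6
x=6: <7, count = 6*2+6 = 18
x=9: not <7, count = 18-1 = 17
x=7: not <7, count = 17-1 = 16
x=-2: <7, count = 16*2+(-2) = 30

30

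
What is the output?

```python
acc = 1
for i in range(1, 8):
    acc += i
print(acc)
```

29

i=1: acc = 1+1 = 2
i=2: acc = 2+2 = 4
i=3: acc = 4+3 = 7
i=4: acc = 7+4 = 11
i=5: acc = 11+5 = 16
i=6: acc = 16+6 = 22
i=7: acc = 22+7 = 29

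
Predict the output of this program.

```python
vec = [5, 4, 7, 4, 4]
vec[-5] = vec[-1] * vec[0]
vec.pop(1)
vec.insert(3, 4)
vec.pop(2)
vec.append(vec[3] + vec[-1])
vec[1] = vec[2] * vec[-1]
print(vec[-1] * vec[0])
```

160

vec[-5] = vec[-1]*vec[0] = 4*5 = 20 → [20, 4, 7, 4, 4]
pop(1) removes 4 → [20, 7, 4, 4]
insert 4 at 3 → [20, 7, 4, 4, 4]
pop(2) removes 4 → [20, 7, 4, 4]
append vec[3]+vec[-1] = 4+4 = 8 → [20, 7, 4, 4, 8]
vec[1] = vec[2]*vec[-1] = 4*8 = 32 → [20, 32, 4, 4, 8]
vec[-1]*vec[0] = 8*20 = 160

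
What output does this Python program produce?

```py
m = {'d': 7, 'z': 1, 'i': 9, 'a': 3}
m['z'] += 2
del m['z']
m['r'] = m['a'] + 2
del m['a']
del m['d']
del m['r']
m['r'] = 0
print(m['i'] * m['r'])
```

0

m['z'] = 1+2 = 3 → {'d': 7, 'z': 3, 'i': 9, 'a': 3}
del 'z' → {'d': 7, 'i': 9, 'a': 3}
m['r'] = m['a']+2 = 5 → {'d': 7, 'i': 9, 'a': 3, 'r': 5}
del 'a' → {'d': 7, 'i': 9, 'r': 5}
del 'd' → {'i': 9, 'r': 5}
del 'r' → {'i': 9}
m['r'] = 0 → {'i': 9, 'r': 0}
m['i']*m['r'] = 9*0 = 0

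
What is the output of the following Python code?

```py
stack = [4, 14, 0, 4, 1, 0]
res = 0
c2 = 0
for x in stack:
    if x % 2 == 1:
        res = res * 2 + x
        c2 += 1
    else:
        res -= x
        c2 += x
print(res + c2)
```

-20

x=4: not odd, res = 0-4 = -4; c2=4
x=14: not odd, res = (-4)-14 = -18; c2=18
x=0: not odd, res = (-18)-0 = -18; c2=18
x=4: not odd, res = (-18)-4 = -22; c2=22
x=1: odd, res = (-22)*2+1 = -43; c2=23
x=0: not odd, res = (-43)-0 = -43; c2=23
res+c2 = (-43)+23 = -20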